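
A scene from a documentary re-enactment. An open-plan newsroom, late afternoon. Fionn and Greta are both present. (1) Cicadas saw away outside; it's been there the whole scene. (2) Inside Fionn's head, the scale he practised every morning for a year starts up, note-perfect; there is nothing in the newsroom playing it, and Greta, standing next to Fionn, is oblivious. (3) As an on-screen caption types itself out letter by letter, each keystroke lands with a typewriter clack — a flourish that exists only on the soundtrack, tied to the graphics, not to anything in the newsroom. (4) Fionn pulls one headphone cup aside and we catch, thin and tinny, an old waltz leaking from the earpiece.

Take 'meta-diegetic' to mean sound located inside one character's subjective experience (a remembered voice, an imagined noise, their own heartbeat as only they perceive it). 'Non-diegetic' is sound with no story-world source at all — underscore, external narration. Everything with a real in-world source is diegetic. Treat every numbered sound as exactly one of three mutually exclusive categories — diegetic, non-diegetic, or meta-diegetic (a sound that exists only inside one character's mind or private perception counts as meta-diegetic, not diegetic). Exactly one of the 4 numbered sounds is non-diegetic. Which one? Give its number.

3

(1) is diegetic: cicadas is part of the location's real environment.
(2) is meta-diegetic: it lives in Fionn's subjectivity, not in the newsroom.
(3) the caption isn't part of the story world, so neither is the sound tied to it → non-diegetic.
(4) it's leaking from a physical pair of headphones in the scene → diegetic.
Only (3) is non-diegetic.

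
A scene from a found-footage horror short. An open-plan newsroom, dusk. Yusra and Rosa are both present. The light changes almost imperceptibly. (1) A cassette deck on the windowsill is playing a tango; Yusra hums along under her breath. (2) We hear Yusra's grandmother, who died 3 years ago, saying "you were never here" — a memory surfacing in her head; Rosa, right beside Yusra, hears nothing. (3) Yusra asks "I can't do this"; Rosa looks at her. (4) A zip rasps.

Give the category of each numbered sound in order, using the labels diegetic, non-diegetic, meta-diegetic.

Sound (1): the music comes from an on-screen device that Yusra responds to, so diegetic.
(2) a remembered line, private to Yusra — not present in the room, not audible to Rosa → meta-diegetic.
(3) on-screen dialogue — Yusra speaks and Rosa is there to hear → diegetic.
Sound (4): the sound comes from a zip physically present in the location, so diegetic.

diegetic, meta-diegetic, diegetic, diegetic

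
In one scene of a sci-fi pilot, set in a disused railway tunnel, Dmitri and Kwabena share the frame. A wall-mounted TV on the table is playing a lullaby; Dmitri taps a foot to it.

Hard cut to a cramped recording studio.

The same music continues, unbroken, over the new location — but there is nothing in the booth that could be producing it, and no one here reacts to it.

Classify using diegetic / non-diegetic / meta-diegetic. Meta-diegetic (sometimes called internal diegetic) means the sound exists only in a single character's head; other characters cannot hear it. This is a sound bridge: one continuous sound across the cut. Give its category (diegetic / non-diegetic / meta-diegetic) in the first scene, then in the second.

diegetic, non-diegetic

Scene one: a wall-mounted TV is an on-screen source and Dmitri reacts to it → diegetic.
Scene two: there is no source in the booth and no one hears it — it's now underscore → non-diegetic.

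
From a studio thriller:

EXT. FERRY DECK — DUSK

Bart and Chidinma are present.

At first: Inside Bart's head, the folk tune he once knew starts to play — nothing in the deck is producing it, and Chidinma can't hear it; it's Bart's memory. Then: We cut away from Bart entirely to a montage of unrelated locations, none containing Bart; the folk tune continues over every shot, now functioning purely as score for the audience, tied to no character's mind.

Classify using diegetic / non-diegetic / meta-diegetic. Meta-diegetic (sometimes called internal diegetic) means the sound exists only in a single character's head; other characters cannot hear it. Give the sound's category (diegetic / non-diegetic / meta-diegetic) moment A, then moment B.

meta-diegetic, non-diegetic

Moment A: the music lives inside Bart's mind alone; Chidinma can't hear it → meta-diegetic.
Moment B: once it plays over shots Bart isn't in, detached from any character's subjectivity, it's conventional underscore → non-diegetic.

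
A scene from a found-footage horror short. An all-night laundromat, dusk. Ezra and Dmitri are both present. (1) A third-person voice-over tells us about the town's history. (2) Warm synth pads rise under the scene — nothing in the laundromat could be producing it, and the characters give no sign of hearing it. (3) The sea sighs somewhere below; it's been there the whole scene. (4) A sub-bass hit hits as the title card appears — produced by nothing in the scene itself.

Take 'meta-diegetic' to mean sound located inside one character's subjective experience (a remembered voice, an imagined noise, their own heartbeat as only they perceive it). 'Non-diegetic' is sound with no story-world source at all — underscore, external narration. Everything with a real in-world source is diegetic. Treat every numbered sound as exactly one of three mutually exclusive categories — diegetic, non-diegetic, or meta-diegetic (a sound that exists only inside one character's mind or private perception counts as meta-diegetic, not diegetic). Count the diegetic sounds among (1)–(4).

(1) is non-diegetic: external voice-over — not a character, not heard by anyone in the scene.
(2) score with no on-screen or off-screen source; it exists for the audience alone → non-diegetic.
Sound (3): ambient/room sound belonging to the story's physical space, so diegetic.
(4) nothing in the scene produces it; it's an accent added for the audience → non-diegetic.
Diegetic: (3) — that's 1.

1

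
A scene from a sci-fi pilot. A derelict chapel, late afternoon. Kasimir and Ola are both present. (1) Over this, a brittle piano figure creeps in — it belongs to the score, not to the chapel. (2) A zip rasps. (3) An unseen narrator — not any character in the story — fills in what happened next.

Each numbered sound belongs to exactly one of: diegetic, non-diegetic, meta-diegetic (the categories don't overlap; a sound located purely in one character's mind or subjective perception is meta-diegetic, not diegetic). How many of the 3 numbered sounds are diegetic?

1

(1) is non-diegetic: nothing in the chapel produces it and the characters don't hear it — pure soundtrack.
(2) a zip is a real object/event in the scene's world → diegetic.
Sound (3): the narrator exists outside the story world, addressing only the audience, so non-diegetic.
Diegetic: (2) — that's 1.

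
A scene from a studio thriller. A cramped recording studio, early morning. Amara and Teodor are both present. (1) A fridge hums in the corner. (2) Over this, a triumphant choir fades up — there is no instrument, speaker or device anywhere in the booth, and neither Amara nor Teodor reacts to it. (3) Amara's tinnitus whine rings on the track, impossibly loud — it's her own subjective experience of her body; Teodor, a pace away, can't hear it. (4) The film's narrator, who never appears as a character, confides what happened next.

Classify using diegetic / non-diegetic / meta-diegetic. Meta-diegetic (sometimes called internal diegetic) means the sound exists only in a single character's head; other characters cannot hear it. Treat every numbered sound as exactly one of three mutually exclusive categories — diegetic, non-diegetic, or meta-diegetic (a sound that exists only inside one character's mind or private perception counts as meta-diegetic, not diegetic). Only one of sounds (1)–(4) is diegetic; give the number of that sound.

1

Sound (1): a fridge is part of the location's real environment, so diegetic.
Sound (2): nothing in the booth produces it and the characters don't hear it — pure soundtrack, so non-diegetic.
Sound (3): it's Amara's internal bodily sensation rendered as sound; only Amara 'hears' it, so meta-diegetic.
(4) external voice-over — not a character, not heard by anyone in the scene → non-diegetic.
Only (1) is diegetic.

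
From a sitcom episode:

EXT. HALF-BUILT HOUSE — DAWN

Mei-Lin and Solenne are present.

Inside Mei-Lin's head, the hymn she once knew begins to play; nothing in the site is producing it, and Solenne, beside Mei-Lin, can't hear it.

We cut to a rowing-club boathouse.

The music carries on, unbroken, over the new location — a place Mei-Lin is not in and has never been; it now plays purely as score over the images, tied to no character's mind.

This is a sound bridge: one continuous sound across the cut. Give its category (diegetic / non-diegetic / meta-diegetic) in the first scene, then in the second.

meta-diegetic, non-diegetic

Scene one: the music exists only inside Mei-Lin's mind; Solenne can't hear it → meta-diegetic.
Scene two: it's detached from Mei-Lin entirely and plays over unrelated images with no in-world source — conventional underscore → non-diegetic.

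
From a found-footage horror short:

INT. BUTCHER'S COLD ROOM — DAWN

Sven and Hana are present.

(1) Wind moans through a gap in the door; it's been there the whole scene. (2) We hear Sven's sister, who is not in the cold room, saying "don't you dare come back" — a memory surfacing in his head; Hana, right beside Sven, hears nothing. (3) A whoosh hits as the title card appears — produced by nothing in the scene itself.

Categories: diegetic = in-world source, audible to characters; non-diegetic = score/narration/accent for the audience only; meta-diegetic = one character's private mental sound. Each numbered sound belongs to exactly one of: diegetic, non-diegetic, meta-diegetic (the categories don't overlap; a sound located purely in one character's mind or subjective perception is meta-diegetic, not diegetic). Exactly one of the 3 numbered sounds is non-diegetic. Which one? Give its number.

3

Sound (1): it's the actual ambient sound of the location, so diegetic.
(2) the voice is a memory playing only inside Sven's mind; Hana can't hear it → meta-diegetic.
Sound (3): it's a sound-design accent with no in-world source; no one in the scene can hear it, so non-diegetic.
Only (3) is non-diegetic.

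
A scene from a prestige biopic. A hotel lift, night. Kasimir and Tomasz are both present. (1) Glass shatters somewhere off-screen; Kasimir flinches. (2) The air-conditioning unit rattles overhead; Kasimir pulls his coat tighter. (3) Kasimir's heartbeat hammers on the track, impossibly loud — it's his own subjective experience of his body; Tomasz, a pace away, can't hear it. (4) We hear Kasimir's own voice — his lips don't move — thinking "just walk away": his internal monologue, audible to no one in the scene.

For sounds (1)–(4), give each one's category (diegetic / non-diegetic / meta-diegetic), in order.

(1) glass is a real object/event in the scene's world → diegetic.
(2) is diegetic: ambient/room sound belonging to the story's physical space.
(3) is meta-diegetic: it's Kasimir's internal bodily sensation rendered as sound; only Kasimir 'hears' it.
Sound (4): Kasimir's thought-voice: a private mental sound no other character can hear, so meta-diegetic.

diegetic, diegetic, meta-diegetic, meta-diegetic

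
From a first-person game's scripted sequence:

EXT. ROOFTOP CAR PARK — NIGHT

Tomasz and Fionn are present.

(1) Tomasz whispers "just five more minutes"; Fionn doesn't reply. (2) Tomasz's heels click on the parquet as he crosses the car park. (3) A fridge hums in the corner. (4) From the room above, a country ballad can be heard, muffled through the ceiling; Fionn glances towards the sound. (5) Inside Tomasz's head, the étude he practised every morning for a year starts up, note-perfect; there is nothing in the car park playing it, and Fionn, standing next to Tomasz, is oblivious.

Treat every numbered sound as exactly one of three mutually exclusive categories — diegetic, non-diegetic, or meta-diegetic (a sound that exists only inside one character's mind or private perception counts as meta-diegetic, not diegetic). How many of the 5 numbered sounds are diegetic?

4

(1) is diegetic: on-screen dialogue — Tomasz speaks and Fionn is there to hear.
(2) is diegetic: Tomasz's footsteps are produced in the story world.
(3) a fridge is part of the location's real environment → diegetic.
Sound (4): the music has an off-screen but real-world source and a character hears it, so diegetic.
Sound (5): it lives in Tomasz's subjectivity, not in the car park, so meta-diegetic.
So 4 of the 5 are diegetic: (1), (2), (3), (4).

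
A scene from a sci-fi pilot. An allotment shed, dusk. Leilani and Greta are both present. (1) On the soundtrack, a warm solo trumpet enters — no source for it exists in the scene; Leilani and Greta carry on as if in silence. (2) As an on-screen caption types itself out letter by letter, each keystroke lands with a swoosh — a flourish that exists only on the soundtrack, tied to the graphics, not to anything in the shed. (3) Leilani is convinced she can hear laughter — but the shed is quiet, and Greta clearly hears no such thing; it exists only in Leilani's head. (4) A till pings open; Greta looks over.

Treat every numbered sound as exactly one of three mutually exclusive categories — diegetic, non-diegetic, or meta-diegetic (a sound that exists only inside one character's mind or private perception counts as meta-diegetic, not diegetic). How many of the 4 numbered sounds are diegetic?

1

(1) is non-diegetic: nothing in the shed produces it and the characters don't hear it — pure soundtrack.
Sound (2): sound married to a title/caption — outside the diegesis by definition, so non-diegetic.
(3) is meta-diegetic: subjective to Leilani: the shed is silent and Greta hears nothing.
(4) the sound comes from a till physically present in the location → diegetic.
Diegetic: (4) — that's 1.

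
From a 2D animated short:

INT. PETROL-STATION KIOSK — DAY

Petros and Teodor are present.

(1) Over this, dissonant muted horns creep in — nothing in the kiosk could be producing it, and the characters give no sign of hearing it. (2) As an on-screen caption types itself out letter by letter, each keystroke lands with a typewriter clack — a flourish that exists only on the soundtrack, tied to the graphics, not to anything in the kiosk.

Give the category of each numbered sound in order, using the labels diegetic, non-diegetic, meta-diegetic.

non-diegetic, non-diegetic

Sound (1): score with no on-screen or off-screen source; it exists for the audience alone, so non-diegetic.
Sound (2): the caption isn't part of the story world, so neither is the sound tied to it, so non-diegetic.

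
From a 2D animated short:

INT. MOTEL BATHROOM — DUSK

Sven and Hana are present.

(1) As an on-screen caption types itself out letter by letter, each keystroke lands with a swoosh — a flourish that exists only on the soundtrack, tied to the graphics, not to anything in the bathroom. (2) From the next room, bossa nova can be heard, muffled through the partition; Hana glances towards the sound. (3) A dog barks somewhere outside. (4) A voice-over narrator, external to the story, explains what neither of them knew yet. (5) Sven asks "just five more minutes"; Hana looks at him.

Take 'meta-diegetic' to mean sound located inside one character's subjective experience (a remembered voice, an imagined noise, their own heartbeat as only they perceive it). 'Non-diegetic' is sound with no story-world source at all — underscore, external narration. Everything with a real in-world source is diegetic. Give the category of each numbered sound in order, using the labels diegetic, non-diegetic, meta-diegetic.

non-diegetic, diegetic, diegetic, non-diegetic, diegetic

(1) it accompanies on-screen graphics, not anything inside the story world → non-diegetic.
(2) is diegetic: it's coming from the next room — a location within the story world — and Hana reacts.
(3) is diegetic: a dog is a real object/event in the scene's world.
(4) the narrator exists outside the story world, addressing only the audience → non-diegetic.
(5) Sven is a character speaking aloud in the scene → diegetic.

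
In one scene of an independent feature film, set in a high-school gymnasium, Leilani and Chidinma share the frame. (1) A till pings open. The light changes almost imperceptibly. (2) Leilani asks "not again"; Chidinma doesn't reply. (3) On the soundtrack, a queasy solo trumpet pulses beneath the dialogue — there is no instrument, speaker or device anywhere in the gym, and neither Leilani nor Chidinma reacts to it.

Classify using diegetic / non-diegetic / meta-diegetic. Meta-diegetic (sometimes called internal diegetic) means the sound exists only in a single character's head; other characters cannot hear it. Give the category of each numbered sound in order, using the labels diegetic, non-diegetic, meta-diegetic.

diegetic, diegetic, non-diegetic

(1) is diegetic: an in-world source (a till); characters could hear it.
Sound (2): spoken by a character present in the story world, so diegetic.
(3) it has no source in the story world and no character can hear it — it's underscore → non-diegetic.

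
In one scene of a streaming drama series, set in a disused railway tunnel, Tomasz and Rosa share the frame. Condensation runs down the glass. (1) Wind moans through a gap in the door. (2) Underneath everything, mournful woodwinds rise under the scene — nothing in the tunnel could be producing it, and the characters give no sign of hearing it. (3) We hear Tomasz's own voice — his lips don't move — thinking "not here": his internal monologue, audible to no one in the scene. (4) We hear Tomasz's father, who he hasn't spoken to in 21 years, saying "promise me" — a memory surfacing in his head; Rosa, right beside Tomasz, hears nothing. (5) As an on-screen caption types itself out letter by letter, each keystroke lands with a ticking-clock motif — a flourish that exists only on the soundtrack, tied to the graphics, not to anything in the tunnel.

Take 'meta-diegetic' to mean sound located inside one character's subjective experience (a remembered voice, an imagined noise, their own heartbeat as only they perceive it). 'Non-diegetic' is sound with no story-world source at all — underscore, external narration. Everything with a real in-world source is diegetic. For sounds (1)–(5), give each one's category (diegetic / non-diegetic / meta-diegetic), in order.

Sound (1): ambient/room sound belonging to the story's physical space, so diegetic.
(2) score with no on-screen or off-screen source; it exists for the audience alone → non-diegetic.
Sound (3): it's Tomasz's unspoken thought, heard only by the audience via his subjectivity, so meta-diegetic.
Sound (4): a remembered line, private to Tomasz — not present in the room, not audible to Rosa, so meta-diegetic.
Sound (5): the caption isn't part of the story world, so neither is the sound tied to it, so non-diegetic.

diegetic, non-diegetic, meta-diegetic, meta-diegetic, non-diegetic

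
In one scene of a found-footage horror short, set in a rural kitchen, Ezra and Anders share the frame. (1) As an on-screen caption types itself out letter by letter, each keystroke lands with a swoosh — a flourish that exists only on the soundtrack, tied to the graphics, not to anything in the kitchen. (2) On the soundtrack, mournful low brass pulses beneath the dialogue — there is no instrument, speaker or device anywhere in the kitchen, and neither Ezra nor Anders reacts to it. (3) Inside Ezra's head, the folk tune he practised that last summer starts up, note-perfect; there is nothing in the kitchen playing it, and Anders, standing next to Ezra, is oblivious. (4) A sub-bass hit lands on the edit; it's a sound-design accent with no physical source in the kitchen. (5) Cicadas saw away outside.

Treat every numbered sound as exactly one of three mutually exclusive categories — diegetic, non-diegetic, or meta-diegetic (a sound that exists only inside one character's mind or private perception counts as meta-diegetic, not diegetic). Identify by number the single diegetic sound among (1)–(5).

(1) sound married to a title/caption — outside the diegesis by definition → non-diegetic.
Sound (2): score with no on-screen or off-screen source; it exists for the audience alone, so non-diegetic.
(3) is meta-diegetic: it lives in Ezra's subjectivity, not in the kitchen.
(4) nothing in the scene produces it; it's an accent added for the audience → non-diegetic.
Sound (5): ambient/room sound belonging to the story's physical space, so diegetic.
Only (5) is diegetic.

5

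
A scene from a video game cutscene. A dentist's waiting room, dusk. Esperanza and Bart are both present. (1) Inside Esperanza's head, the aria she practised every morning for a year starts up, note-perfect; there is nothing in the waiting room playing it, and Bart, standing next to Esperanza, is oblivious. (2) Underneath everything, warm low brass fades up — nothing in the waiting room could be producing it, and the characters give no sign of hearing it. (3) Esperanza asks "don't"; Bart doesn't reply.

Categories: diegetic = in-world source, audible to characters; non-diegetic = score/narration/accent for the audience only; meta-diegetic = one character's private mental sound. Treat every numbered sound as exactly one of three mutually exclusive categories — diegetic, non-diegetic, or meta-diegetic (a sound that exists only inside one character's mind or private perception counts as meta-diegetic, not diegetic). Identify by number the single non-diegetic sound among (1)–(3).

2

Sound (1): the music is a memory playing inside Esperanza's mind alone; no real-world source, Bart can't hear it, so meta-diegetic.
(2) nothing in the waiting room produces it and the characters don't hear it — pure soundtrack → non-diegetic.
(3) is diegetic: Esperanza is a character speaking aloud in the scene.
Only (2) is non-diegetic.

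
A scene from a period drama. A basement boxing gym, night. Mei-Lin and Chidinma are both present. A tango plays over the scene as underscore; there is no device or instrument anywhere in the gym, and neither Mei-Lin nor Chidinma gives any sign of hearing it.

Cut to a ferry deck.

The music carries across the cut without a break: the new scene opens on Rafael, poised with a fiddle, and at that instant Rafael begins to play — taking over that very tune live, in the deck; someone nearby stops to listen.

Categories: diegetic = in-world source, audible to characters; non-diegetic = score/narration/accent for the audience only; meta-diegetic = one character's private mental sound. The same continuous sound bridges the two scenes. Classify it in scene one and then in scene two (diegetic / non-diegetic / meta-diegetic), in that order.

non-diegetic, diegetic

Scene one: there's no in-world source anywhere and no character hears it — underscore for the audience only → non-diegetic.
Scene two: from the moment Rafael starts playing, the tune is being performed on a fiddle inside the story world and another character hears it → diegetic.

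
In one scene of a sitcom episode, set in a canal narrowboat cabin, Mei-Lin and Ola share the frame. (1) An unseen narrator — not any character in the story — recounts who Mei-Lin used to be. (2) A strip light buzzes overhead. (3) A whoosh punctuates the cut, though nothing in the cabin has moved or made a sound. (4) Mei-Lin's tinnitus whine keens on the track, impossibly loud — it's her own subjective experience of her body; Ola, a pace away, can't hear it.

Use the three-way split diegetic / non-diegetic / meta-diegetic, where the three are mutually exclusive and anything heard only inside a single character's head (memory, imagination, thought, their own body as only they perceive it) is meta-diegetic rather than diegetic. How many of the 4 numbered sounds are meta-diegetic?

Sound (1): the narrator exists outside the story world, addressing only the audience, so non-diegetic.
(2) a strip light is part of the location's real environment → diegetic.
Sound (3): it's a sound-design accent with no in-world source; no one in the scene can hear it, so non-diegetic.
Sound (4): it's Mei-Lin's internal bodily sensation rendered as sound; only Mei-Lin 'hears' it, so meta-diegetic.
So 1 of the 4 is meta-diegetic: (4).

1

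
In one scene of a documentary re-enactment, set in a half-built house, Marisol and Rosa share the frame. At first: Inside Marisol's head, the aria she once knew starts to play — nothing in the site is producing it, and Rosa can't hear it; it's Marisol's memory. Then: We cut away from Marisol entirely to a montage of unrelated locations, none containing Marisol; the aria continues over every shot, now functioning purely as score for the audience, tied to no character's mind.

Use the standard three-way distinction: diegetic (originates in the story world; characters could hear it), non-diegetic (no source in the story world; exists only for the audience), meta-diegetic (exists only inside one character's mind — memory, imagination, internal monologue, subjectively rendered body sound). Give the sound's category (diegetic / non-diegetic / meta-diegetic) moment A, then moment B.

Moment A: the music lives inside Marisol's mind alone; Rosa can't hear it → meta-diegetic.
Moment B: once it plays over shots Marisol isn't in, detached from any character's subjectivity, it's conventional underscore → non-diegetic.

meta-diegetic, non-diegetic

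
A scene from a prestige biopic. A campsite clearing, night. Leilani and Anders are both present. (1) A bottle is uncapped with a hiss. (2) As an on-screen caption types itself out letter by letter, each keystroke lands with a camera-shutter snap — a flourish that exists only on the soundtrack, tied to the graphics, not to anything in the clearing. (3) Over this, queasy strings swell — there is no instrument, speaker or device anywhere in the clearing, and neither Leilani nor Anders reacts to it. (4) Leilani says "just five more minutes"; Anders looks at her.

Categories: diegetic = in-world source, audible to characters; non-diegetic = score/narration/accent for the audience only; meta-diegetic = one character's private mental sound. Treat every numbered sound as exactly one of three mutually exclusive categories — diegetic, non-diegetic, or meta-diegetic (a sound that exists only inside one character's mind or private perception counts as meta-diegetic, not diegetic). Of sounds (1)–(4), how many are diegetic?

2

(1) is diegetic: an in-world source (a bottle); characters could hear it.
(2) the caption isn't part of the story world, so neither is the sound tied to it → non-diegetic.
(3) is non-diegetic: it has no source in the story world and no character can hear it — it's underscore.
Sound (4): Leilani is a character speaking aloud in the scene, so diegetic.
Diegetic: (1), (4) — that's 2.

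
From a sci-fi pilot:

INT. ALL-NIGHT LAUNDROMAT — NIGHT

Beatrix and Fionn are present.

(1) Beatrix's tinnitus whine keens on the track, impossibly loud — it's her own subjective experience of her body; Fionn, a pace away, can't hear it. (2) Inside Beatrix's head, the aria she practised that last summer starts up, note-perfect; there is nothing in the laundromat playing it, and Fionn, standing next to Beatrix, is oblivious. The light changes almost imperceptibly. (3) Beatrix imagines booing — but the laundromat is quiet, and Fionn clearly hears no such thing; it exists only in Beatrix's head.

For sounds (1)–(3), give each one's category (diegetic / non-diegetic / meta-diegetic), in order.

meta-diegetic, meta-diegetic, meta-diegetic

(1) it's Beatrix's internal bodily sensation rendered as sound; only Beatrix 'hears' it → meta-diegetic.
Sound (2): it lives in Beatrix's subjectivity, not in the laundromat, so meta-diegetic.
(3) Beatrix alone 'hears' it — an imagined sound, not present in the space → meta-diegetic.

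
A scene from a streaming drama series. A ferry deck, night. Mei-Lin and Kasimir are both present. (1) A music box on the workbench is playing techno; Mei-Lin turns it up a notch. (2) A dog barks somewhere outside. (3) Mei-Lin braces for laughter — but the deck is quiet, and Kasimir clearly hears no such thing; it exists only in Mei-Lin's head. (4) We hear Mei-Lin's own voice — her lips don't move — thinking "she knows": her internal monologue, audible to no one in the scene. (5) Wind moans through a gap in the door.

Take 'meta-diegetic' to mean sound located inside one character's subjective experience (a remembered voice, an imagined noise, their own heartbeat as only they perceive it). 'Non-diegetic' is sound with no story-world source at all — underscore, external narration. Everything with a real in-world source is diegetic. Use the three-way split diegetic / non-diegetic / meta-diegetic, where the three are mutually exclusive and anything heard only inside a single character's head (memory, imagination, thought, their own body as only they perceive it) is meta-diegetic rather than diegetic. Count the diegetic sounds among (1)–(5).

3

Sound (1): the music comes from an on-screen device that Mei-Lin responds to, so diegetic.
(2) is diegetic: a dog is a real object/event in the scene's world.
Sound (3): the sound is imagined by Mei-Lin; nothing in the story world is producing it and Kasimir can't hear it, so meta-diegetic.
Sound (4): internal monologue — inside Mei-Lin's mind, not spoken into the scene, so meta-diegetic.
(5) is diegetic: ambient/room sound belonging to the story's physical space.
Diegetic: (1), (2), (5) — that's 3.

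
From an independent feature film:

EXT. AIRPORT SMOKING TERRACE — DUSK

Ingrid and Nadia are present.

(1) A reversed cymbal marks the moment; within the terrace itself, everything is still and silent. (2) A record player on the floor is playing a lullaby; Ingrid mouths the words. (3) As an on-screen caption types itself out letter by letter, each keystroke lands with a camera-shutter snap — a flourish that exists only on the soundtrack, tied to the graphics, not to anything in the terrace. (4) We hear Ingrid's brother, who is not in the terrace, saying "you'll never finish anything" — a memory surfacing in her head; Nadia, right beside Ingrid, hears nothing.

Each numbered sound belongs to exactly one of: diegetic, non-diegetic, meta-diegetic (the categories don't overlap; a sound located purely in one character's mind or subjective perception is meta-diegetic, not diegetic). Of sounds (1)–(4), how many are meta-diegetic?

1

Sound (1): an editorial stinger — it belongs to the cut, not the story world, so non-diegetic.
(2) a record player is a physical source in the scene and Ingrid reacts to it → diegetic.
Sound (3): the caption isn't part of the story world, so neither is the sound tied to it, so non-diegetic.
(4) is meta-diegetic: a remembered line, private to Ingrid — not present in the room, not audible to Nadia.
Meta-diegetic: (4) — that's 1.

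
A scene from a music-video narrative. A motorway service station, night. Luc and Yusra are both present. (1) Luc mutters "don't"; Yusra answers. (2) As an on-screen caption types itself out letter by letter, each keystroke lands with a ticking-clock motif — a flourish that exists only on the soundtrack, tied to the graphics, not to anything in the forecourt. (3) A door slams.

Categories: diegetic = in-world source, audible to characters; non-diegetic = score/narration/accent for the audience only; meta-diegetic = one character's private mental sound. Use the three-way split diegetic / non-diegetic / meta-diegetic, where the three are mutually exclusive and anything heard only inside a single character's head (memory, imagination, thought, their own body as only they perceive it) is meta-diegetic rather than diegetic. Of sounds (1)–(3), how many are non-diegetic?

Sound (1): Luc is a character speaking aloud in the scene, so diegetic.
Sound (2): sound married to a title/caption — outside the diegesis by definition, so non-diegetic.
(3) is diegetic: the sound comes from a door physically present in the location.
Non-diegetic: (2) — that's 1.

1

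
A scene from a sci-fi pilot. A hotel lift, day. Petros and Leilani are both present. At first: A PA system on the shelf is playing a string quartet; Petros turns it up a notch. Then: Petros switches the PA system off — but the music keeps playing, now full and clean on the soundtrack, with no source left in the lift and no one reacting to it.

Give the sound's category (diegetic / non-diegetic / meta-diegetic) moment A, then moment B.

Moment A: a PA system is a real in-scene source and Petros reacts to it → diegetic.
Moment B: there is no longer any in-world source and no one can hear it — it has become underscore → non-diegetic.

diegetic, non-diegetic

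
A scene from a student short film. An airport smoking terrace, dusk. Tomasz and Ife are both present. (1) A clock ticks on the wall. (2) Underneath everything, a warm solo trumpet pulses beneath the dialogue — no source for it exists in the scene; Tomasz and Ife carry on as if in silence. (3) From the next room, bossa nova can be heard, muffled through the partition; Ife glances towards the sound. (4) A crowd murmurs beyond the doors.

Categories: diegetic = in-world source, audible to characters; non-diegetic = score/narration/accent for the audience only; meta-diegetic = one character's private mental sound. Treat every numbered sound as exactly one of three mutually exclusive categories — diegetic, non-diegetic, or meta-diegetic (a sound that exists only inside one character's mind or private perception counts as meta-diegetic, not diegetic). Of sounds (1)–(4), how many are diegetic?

(1) an in-world source (a clock); characters could hear it → diegetic.
Sound (2): score with no on-screen or off-screen source; it exists for the audience alone, so non-diegetic.
Sound (3): off-screen diegetic: the source is out of frame but still in the story's space, so diegetic.
Sound (4): a crowd is part of the location's real environment, so diegetic.
Diegetic: (1), (3), (4) — that's 3.

3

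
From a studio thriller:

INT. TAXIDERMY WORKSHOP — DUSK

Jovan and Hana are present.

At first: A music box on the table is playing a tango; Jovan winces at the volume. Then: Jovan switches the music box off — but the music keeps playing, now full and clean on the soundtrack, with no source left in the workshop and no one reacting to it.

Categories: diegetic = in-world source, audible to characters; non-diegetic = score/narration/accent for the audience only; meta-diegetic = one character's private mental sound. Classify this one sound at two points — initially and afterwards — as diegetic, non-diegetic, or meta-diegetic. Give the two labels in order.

Initially: a music box is a real in-scene source and Jovan reacts to it → diegetic.
Afterwards: there is no longer any in-world source and no one can hear it — it has become underscore → non-diegetic.

diegetic, non-diegetic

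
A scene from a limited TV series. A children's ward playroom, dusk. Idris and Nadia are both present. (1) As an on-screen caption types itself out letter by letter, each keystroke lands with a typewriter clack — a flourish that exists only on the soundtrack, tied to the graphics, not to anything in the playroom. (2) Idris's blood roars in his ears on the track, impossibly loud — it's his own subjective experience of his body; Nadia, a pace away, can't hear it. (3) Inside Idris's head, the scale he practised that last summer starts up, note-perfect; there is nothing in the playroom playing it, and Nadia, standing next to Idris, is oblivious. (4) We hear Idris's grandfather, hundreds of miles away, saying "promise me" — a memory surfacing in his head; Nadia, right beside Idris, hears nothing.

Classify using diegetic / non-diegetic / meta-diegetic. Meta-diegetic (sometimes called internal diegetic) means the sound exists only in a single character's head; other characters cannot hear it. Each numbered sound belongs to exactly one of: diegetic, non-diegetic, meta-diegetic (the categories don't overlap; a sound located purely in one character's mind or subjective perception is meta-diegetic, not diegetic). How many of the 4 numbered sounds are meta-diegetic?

Sound (1): it accompanies on-screen graphics, not anything inside the story world, so non-diegetic.
Sound (2): it's Idris's internal bodily sensation rendered as sound; only Idris 'hears' it, so meta-diegetic.
Sound (3): it lives in Idris's subjectivity, not in the playroom, so meta-diegetic.
Sound (4): a remembered line, private to Idris — not present in the room, not audible to Nadia, so meta-diegetic.
So 3 of the 4 are meta-diegetic: (2), (3), (4).

3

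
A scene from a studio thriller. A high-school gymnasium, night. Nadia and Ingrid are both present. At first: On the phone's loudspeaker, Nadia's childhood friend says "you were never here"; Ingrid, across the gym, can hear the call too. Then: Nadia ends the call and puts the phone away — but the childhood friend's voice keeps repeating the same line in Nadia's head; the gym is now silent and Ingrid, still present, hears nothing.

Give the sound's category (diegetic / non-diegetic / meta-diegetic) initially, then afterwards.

diegetic, meta-diegetic

Initially: the loudspeaker is an in-world source; both Nadia and Ingrid hear the call → diegetic.
Afterwards: with the phone off, the voice continues only as Nadia's private mental replay — Ingrid can't hear it → meta-diegetic.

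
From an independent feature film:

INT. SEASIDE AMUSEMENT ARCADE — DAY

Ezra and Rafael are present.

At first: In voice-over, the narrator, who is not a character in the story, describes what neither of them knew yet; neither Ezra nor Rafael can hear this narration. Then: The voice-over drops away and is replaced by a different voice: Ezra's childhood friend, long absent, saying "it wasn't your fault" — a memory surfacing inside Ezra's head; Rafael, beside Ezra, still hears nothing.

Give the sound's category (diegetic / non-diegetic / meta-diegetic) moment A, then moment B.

non-diegetic, meta-diegetic

Moment A: the external narrator addresses only the audience — outside the story world → non-diegetic.
Moment B: the replacement voice is a memory inside Ezra's mind specifically → meta-diegetic.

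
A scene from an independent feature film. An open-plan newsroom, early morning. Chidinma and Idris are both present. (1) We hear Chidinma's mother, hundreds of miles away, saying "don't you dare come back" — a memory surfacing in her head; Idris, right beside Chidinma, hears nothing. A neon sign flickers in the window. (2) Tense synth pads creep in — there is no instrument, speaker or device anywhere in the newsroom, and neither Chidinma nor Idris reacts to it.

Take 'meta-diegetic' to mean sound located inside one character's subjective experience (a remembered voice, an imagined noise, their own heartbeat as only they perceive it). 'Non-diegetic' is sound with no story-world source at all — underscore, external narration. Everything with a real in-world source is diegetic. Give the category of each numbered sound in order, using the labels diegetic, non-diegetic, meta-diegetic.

meta-diegetic, non-diegetic

(1) is meta-diegetic: the voice is a memory playing only inside Chidinma's mind; Idris can't hear it.
Sound (2): score with no on-screen or off-screen source; it exists for the audience alone, so non-diegetic.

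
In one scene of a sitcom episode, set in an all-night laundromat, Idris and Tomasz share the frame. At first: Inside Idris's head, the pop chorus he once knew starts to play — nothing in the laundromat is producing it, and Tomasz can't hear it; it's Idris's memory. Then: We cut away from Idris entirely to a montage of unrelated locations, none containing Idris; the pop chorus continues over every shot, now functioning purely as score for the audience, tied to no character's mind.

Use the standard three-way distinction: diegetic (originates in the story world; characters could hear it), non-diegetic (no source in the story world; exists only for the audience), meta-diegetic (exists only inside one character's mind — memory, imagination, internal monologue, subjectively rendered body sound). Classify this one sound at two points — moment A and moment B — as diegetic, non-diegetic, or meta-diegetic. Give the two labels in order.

Moment A: the music lives inside Idris's mind alone; Tomasz can't hear it → meta-diegetic.
Moment B: once it plays over shots Idris isn't in, detached from any character's subjectivity, it's conventional underscore → non-diegetic.

meta-diegetic, non-diegetic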